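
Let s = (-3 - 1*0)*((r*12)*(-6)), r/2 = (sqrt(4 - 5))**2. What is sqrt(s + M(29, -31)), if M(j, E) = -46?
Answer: I*sqrt(478) ≈ 21.863*I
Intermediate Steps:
r = -2 (r = 2*(sqrt(4 - 5))**2 = 2*(sqrt(-1))**2 = 2*I**2 = 2*(-1) = -2)
s = -432 (s = (-3 - 1*0)*(-2*12*(-6)) = (-3 + 0)*(-24*(-6)) = -3*144 = -432)
sqrt(s + M(29, -31)) = sqrt(-432 - 46) = sqrt(-478) = I*sqrt(478)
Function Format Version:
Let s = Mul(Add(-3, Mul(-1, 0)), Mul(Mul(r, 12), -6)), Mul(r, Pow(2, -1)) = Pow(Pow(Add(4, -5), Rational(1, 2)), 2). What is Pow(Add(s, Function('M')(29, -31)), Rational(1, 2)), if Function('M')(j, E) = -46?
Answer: Mul(I, Pow(478, Rational(1, 2))) ≈ Mul(21.863, I)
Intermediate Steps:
r = -2 (r = Mul(2, Pow(Pow(Add(4, -5), Rational(1, 2)), 2)) = Mul(2, Pow(Pow(-1, Rational(1, 2)), 2)) = Mul(2, Pow(I, 2)) = Mul(2, -1) = -2)
s = -432 (s = Mul(Add(-3, Mul(-1, 0)), Mul(Mul(-2, 12), -6)) = Mul(Add(-3, 0), Mul(-24, -6)) = Mul(-3, 144) = -432)
Pow(Add(s, Function('M')(29, -31)), Rational(1, 2)) = Pow(Add(-432, -46), Rational(1, 2)) = Pow(-478, Rational(1, 2)) = Mul(I, Pow(478, Rational(1, 2)))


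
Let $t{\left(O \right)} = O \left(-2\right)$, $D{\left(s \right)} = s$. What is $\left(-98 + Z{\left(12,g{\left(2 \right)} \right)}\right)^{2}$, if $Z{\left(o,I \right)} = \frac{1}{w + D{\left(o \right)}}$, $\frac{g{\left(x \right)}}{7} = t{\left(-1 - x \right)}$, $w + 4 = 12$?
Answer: $\frac{3837681}{400} \approx 9594.2$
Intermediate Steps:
$w = 8$ ($w = -4 + 12 = 8$)
$t{\left(O \right)} = - 2 O$
$g{\left(x \right)} = 14 + 14 x$ ($g{\left(x \right)} = 7 \left(- 2 \left(-1 - x\right)\right) = 7 \left(2 + 2 x\right) = 14 + 14 x$)
$Z{\left(o,I \right)} = \frac{1}{8 + o}$
$\left(-98 + Z{\left(12,g{\left(2 \right)} \right)}\right)^{2} = \left(-98 + \frac{1}{8 + 12}\right)^{2} = \left(-98 + \frac{1}{20}\right)^{2} = \left(- \frac{1959}{20}\right)^{2} = \frac{3837681}{400}$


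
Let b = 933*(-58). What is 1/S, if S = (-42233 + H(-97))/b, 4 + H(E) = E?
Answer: 27057/21167 ≈ 1.2783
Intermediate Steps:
H(E) = -4 + E
b = -54114
S = 21167/27057 (S = (-42233 + (-4 - 97))/(-54114) = (-42233 - 101)*(-1/54114) = -42334*(-1/54114) = 21167/27057 ≈ 0.78231)
1/S = 1/(21167/27057) = 27057/21167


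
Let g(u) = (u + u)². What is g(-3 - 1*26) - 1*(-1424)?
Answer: 4788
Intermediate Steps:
g(u) = 4*u² (g(u) = (2*u)² = 4*u²)
g(-3 - 1*26) - 1*(-1424) = 4*(-3 - 1*26)² - 1*(-1424) = 4*(-3 - 26)² + 1424 = 4*(-29)² + 1424 = 4*841 + 1424 = 3364 + 1424 = 4788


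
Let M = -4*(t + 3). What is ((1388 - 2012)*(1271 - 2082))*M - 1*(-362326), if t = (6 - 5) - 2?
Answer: -3686186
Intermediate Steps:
t = -1 (t = 1 - 2 = -1)
M = -8 (M = -4*(-1 + 3) = -4*2 = -8)
((1388 - 2012)*(1271 - 2082))*M - 1*(-362326) = ((1388 - 2012)*(1271 - 2082))*(-8) - 1*(-362326) = -624*(-811)*(-8) + 362326 = 506064*(-8) + 362326 = -4048512 + 362326 = -3686186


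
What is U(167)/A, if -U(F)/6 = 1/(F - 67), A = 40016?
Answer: -3/2000800 ≈ -1.4994e-6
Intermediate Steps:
U(F) = -6/(-67 + F) (U(F) = -6/(F - 67) = -6/(-67 + F))
U(167)/A = -6/(-67 + 167)/40016 = -6/100*(1/40016) = -6*1/100*(1/40016) = -3/50*1/40016 = -3/2000800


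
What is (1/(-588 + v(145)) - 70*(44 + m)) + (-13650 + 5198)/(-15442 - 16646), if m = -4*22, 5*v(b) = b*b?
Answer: 89375618663/29015574 ≈ 3080.3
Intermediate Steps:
v(b) = b²/5 (v(b) = (b*b)/5 = b²/5)
m = -88
(1/(-588 + v(145)) - 70*(44 + m)) + (-13650 + 5198)/(-15442 - 16646) = (1/(-588 + (⅕)*145²) - 70*(44 - 88)) + (-13650 + 5198)/(-15442 - 16646) = (1/(-588 + (⅕)*21025) - 70*(-44)) - 8452/(-32088) = (1/(-588 + 4205) + 3080) - 8452*(-1/32088) = (1/3617 + 3080) + 2113/8022 = 11140361/3617 + 2113/8022 = 89375618663/29015574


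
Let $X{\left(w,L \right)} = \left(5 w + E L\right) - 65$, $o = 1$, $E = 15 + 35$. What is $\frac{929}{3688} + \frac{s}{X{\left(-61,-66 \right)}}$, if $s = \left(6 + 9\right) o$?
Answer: $\frac{335411}{1353496} \approx 0.24781$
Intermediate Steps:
$E = 50$
$X{\left(w,L \right)} = -65 + 5 w + 50 L$ ($X{\left(w,L \right)} = \left(5 w + 50 L\right) - 65 = -65 + 5 w + 50 L$)
$s = 15$ ($s = \left(6 + 9\right) 1 = 15 \cdot 1 = 15$)
$\frac{929}{3688} + \frac{s}{X{\left(-61,-66 \right)}} = \frac{929}{3688} + \frac{15}{-65 + 5 \left(-61\right) + 50 \left(-66\right)} = 929 \cdot \frac{1}{3688} + \frac{15}{-65 - 305 - 3300} = \frac{929}{3688} + \frac{15}{-3670} = \frac{929}{3688} + 15 \left(- \frac{1}{3670}\right) = \frac{929}{3688} - \frac{3}{734} = \frac{335411}{1353496}$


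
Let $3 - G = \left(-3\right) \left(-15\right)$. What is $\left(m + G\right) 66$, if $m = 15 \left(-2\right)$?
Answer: $-4752$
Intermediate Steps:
$m = -30$
$G = -42$ ($G = 3 - \left(-3\right) \left(-15\right) = 3 - 45 = -42$)
$\left(m + G\right) 66 = \left(-30 - 42\right) 66 = \left(-72\right) 66 = -4752$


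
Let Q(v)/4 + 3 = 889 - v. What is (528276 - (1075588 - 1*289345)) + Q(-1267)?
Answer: -249355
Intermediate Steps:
Q(v) = 3544 - 4*v (Q(v) = -12 + 4*(889 - v) = -12 + (3556 - 4*v) = 3544 - 4*v)
(528276 - (1075588 - 1*289345)) + Q(-1267) = (528276 - (1075588 - 1*289345)) + (3544 - 4*(-1267)) = (528276 - (1075588 - 289345)) + (3544 + 5068) = (528276 - 1*786243) + 8612 = (528276 - 786243) + 8612 = -257967 + 8612 = -249355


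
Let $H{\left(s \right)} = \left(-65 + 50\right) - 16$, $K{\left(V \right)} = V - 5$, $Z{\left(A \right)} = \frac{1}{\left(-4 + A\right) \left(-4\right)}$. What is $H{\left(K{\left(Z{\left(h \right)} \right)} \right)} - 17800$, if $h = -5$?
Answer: $-17831$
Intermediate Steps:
$Z{\left(A \right)} = - \frac{1}{4 \left(-4 + A\right)}$ ($Z{\left(A \right)} = \frac{1}{-4 + A} \left(- \frac{1}{4}\right) = - \frac{1}{4 \left(-4 + A\right)}$)
$K{\left(V \right)} = -5 + V$ ($K{\left(V \right)} = V - 5 = -5 + V$)
$H{\left(s \right)} = -31$ ($H{\left(s \right)} = -15 - 16 = -31$)
$H{\left(K{\left(Z{\left(h \right)} \right)} \right)} - 17800 = -31 - 17800 = -17831$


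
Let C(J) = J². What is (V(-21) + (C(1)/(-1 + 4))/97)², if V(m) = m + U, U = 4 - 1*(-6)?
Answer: 10240000/84681 ≈ 120.92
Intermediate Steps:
U = 10 (U = 4 + 6 = 10)
V(m) = 10 + m (V(m) = m + 10 = 10 + m)
(V(-21) + (C(1)/(-1 + 4))/97)² = ((10 - 21) + (1²/(-1 + 4))/97)² = (-11 + (1/3)*(1/97))² = (-11 + (1*(⅓))*(1/97))² = (-11 + (⅓)*(1/97))² = (-11 + 1/291)² = (-3200/291)² = 10240000/84681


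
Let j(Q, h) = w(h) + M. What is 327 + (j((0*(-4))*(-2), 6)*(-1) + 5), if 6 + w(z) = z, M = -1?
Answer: 333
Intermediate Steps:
w(z) = -6 + z
j(Q, h) = -7 + h (j(Q, h) = (-6 + h) - 1 = -7 + h)
327 + (j((0*(-4))*(-2), 6)*(-1) + 5) = 327 + ((-7 + 6)*(-1) + 5) = 327 + (-1*(-1) + 5) = 327 + (1 + 5) = 327 + 6 = 333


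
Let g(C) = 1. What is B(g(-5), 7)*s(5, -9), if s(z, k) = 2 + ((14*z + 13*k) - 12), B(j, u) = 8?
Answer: -456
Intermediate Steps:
s(z, k) = -10 + 13*k + 14*z (s(z, k) = 2 + ((13*k + 14*z) - 12) = 2 + (-12 + 13*k + 14*z) = -10 + 13*k + 14*z)
B(g(-5), 7)*s(5, -9) = 8*(-10 + 13*(-9) + 14*5) = 8*(-10 - 117 + 70) = 8*(-57) = -456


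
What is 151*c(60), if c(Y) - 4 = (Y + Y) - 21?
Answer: 15553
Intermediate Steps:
c(Y) = -17 + 2*Y (c(Y) = 4 + ((Y + Y) - 21) = 4 + (2*Y - 21) = 4 + (-21 + 2*Y) = -17 + 2*Y)
151*c(60) = 151*(-17 + 2*60) = 151*(-17 + 120) = 151*103 = 15553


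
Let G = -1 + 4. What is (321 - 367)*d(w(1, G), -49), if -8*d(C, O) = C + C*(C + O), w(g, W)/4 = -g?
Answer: 1196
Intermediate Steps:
G = 3
w(g, W) = -4*g (w(g, W) = 4*(-g) = -4*g)
d(C, O) = -C/8 - C*(C + O)/8 (d(C, O) = -(C + C*(C + O))/8 = -C/8 - C*(C + O)/8)
(321 - 367)*d(w(1, G), -49) = (321 - 367)*(-(-4*1)*(1 - 4*1 - 49)/8) = -(-23)*(-4)*(1 - 4 - 49)/4 = -(-23)*(-4)*(-52)/4 = -46*(-26) = 1196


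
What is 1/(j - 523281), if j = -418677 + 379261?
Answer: -1/562697 ≈ -1.7772e-6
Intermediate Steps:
j = -39416
1/(j - 523281) = 1/(-39416 - 523281) = 1/(-562697) = -1/562697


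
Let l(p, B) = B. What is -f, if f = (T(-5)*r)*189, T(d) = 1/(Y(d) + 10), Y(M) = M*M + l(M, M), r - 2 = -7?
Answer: 63/2 ≈ 31.500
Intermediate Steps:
r = -5 (r = 2 - 7 = -5)
Y(M) = M + M² (Y(M) = M*M + M = M² + M = M + M²)
T(d) = 1/(10 + d*(1 + d)) (T(d) = 1/(d*(1 + d) + 10) = 1/(10 + d*(1 + d)))
f = -63/2 (f = (-5/(10 - 5 + (-5)²))*189 = (-5/(10 - 5 + 25))*189 = (-5/30)*189 = ((1/30)*(-5))*189 = -⅙*189 = -63/2 ≈ -31.500)
-f = -1*(-63/2) = 63/2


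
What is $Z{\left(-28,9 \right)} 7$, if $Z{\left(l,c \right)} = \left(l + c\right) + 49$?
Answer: $210$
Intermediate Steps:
$Z{\left(l,c \right)} = 49 + c + l$ ($Z{\left(l,c \right)} = \left(c + l\right) + 49 = 49 + c + l$)
$Z{\left(-28,9 \right)} 7 = \left(49 + 9 - 28\right) 7 = 30 \cdot 7 = 210$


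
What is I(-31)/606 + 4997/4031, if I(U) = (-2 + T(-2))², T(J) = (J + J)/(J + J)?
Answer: 3032213/2442786 ≈ 1.2413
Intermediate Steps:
T(J) = 1 (T(J) = (2*J)/((2*J)) = (2*J)*(1/(2*J)) = 1)
I(U) = 1 (I(U) = (-2 + 1)² = (-1)² = 1)
I(-31)/606 + 4997/4031 = 1/606 + 4997/4031 = 3032213/2442786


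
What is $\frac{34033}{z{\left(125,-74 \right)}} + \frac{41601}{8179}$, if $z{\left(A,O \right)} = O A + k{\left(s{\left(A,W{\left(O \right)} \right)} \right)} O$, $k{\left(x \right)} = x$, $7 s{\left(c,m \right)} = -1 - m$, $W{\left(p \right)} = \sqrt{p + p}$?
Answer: $\frac{324523290175}{231211234952} - \frac{238231 i \sqrt{37}}{28268888} \approx 1.4036 - 0.051261 i$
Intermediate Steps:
$W{\left(p \right)} = \sqrt{2} \sqrt{p}$ ($W{\left(p \right)} = \sqrt{2 p} = \sqrt{2} \sqrt{p}$)
$s{\left(c,m \right)} = - \frac{1}{7} - \frac{m}{7}$ ($s{\left(c,m \right)} = \frac{-1 - m}{7} = - \frac{1}{7} - \frac{m}{7}$)
$z{\left(A,O \right)} = A O + O \left(- \frac{1}{7} - \frac{\sqrt{2} \sqrt{O}}{7}\right)$ ($z{\left(A,O \right)} = O A + \left(- \frac{1}{7} - \frac{\sqrt{2} \sqrt{O}}{7}\right) O = A O + \left(- \frac{1}{7} - \frac{\sqrt{2} \sqrt{O}}{7}\right) O = A O + O \left(- \frac{1}{7} - \frac{\sqrt{2} \sqrt{O}}{7}\right)$)
$\frac{34033}{z{\left(125,-74 \right)}} + \frac{41601}{8179} = \frac{34033}{\left(- \frac{1}{7}\right) \left(-74\right) + 125 \left(-74\right) - \frac{\sqrt{2} \left(-74\right)^{\frac{3}{2}}}{7}} + \frac{41601}{8179} = \frac{34033}{\frac{74}{7} - 9250 - \frac{\sqrt{2} \left(- 74 i \sqrt{74}\right)}{7}} + 41601 \cdot \frac{1}{8179} = \frac{34033}{\frac{74}{7} - 9250 + \frac{148 i \sqrt{37}}{7}} + \frac{41601}{8179} = \frac{34033}{- \frac{64676}{7} + \frac{148 i \sqrt{37}}{7}} + \frac{41601}{8179} = \frac{41601}{8179} + \frac{34033}{- \frac{64676}{7} + \frac{148 i \sqrt{37}}{7}}$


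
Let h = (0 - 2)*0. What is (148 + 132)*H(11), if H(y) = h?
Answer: 0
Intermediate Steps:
h = 0 (h = -2*0 = 0)
H(y) = 0
(148 + 132)*H(11) = (148 + 132)*0 = 280*0 = 0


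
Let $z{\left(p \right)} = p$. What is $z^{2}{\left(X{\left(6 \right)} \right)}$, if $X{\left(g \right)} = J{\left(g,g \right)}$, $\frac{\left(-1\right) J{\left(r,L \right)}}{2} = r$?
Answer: $144$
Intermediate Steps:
$J{\left(r,L \right)} = - 2 r$
$X{\left(g \right)} = - 2 g$
$z^{2}{\left(X{\left(6 \right)} \right)} = \left(\left(-2\right) 6\right)^{2} = \left(-12\right)^{2} = 144$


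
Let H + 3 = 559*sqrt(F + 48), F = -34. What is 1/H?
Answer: 3/4374725 + 559*sqrt(14)/4374725 ≈ 0.00047879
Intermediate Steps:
H = -3 + 559*sqrt(14) (H = -3 + 559*sqrt(-34 + 48) = -3 + 559*sqrt(14) ≈ 2088.6)
1/H = 1/(-3 + 559*sqrt(14))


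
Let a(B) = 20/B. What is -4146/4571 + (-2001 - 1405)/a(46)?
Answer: -179062229/22855 ≈ -7834.7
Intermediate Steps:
-4146/4571 + (-2001 - 1405)/a(46) = -4146/4571 + (-2001 - 1405)/((20/46)) = -4146*1/4571 - 3406/(20*(1/46)) = -4146/4571 - 3406/10/23 = -4146/4571 - 3406*23/10 = -4146/4571 - 39169/5 = -179062229/22855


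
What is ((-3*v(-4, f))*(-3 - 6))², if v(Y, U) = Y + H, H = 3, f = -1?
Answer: 729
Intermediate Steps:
v(Y, U) = 3 + Y (v(Y, U) = Y + 3 = 3 + Y)
((-3*v(-4, f))*(-3 - 6))² = ((-3*(3 - 4))*(-3 - 6))² = (-3*(-1)*(-9))² = (3*(-9))² = (-27)² = 729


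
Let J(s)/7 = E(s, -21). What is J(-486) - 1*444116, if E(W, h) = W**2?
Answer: 1209256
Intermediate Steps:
J(s) = 7*s**2
J(-486) - 1*444116 = 7*(-486)**2 - 1*444116 = 7*236196 - 444116 = 1653372 - 444116 = 1209256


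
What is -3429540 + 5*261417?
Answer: -2122455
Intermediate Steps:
-3429540 + 5*261417 = -3429540 + 1307085 = -2122455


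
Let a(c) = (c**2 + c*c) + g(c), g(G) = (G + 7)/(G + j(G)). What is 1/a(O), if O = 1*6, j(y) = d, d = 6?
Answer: 12/877 ≈ 0.013683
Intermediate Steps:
j(y) = 6
O = 6
g(G) = (7 + G)/(6 + G) (g(G) = (G + 7)/(G + 6) = (7 + G)/(6 + G))
a(c) = 2*c**2 + (7 + c)/(6 + c) (a(c) = (c**2 + c*c) + (7 + c)/(6 + c) = (c**2 + c**2) + (7 + c)/(6 + c) = 2*c**2 + (7 + c)/(6 + c))
1/a(O) = 1/((7 + 6 + 2*6**2*(6 + 6))/(6 + 6)) = 1/((7 + 6 + 2*36*12)/12) = 1/((7 + 6 + 864)/12) = 1/((1/12)*877) = 1/(877/12) = 12/877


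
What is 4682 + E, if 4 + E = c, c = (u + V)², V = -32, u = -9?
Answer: 6359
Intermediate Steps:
c = 1681 (c = (-9 - 32)² = (-41)² = 1681)
E = 1677 (E = -4 + 1681 = 1677)
4682 + E = 4682 + 1677 = 6359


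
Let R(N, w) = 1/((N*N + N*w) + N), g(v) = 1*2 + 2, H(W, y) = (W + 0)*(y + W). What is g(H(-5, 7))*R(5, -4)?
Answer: ⅖ ≈ 0.40000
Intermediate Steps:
H(W, y) = W*(W + y)
g(v) = 4 (g(v) = 2 + 2 = 4)
R(N, w) = 1/(N + N² + N*w) (R(N, w) = 1/((N² + N*w) + N) = 1/(N + N² + N*w))
g(H(-5, 7))*R(5, -4) = 4*(1/(5*(1 + 5 - 4))) = 4*((⅕)/2) = 4*((⅕)*(½)) = 4*(⅒) = ⅖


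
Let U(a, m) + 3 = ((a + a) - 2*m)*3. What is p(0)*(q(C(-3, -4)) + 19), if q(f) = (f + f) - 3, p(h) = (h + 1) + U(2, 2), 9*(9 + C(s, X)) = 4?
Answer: 20/9 ≈ 2.2222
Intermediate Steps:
C(s, X) = -77/9 (C(s, X) = -9 + (⅑)*4 = -9 + 4/9 = -77/9)
U(a, m) = -3 - 6*m + 6*a (U(a, m) = -3 + ((a + a) - 2*m)*3 = -3 + (2*a - 2*m)*3 = -3 + (-2*m + 2*a)*3 = -3 + (-6*m + 6*a) = -3 - 6*m + 6*a)
p(h) = -2 + h (p(h) = (h + 1) + (-3 - 6*2 + 6*2) = (1 + h) + (-3 - 12 + 12) = (1 + h) - 3 = -2 + h)
q(f) = -3 + 2*f (q(f) = 2*f - 3 = -3 + 2*f)
p(0)*(q(C(-3, -4)) + 19) = (-2 + 0)*((-3 + 2*(-77/9)) + 19) = -2*((-3 - 154/9) + 19) = -2*(-181/9 + 19) = -2*(-10/9) = 20/9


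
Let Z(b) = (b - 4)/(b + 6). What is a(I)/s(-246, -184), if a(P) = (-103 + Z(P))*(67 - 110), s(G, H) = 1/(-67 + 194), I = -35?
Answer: 16099028/29 ≈ 5.5514e+5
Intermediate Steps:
s(G, H) = 1/127
Z(b) = (-4 + b)/(6 + b)
a(P) = 4429 - 43*(-4 + P)/(6 + P) (a(P) = (-103 + (-4 + P)/(6 + P))*(67 - 110) = (-103 + (-4 + P)/(6 + P))*(-43) = 4429 - 43*(-4 + P)/(6 + P))
a(I)/s(-246, -184) = (86*(311 + 51*(-35))/(6 - 35))/(1/127) = (86*(311 - 1785)/(-29))*127 = (86*(-1/29)*(-1474))*127 = (126764/29)*127 = 16099028/29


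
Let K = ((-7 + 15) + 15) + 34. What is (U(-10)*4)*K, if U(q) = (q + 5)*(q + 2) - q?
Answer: 11400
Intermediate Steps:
U(q) = -q + (2 + q)*(5 + q) (U(q) = (5 + q)*(2 + q) - q = (2 + q)*(5 + q) - q = -q + (2 + q)*(5 + q))
K = 57 (K = (8 + 15) + 34 = 23 + 34 = 57)
(U(-10)*4)*K = ((10 + (-10)² + 6*(-10))*4)*57 = ((10 + 100 - 60)*4)*57 = (50*4)*57 = 200*57 = 11400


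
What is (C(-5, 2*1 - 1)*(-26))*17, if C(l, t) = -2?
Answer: 884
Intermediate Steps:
(C(-5, 2*1 - 1)*(-26))*17 = -2*(-26)*17 = 52*17 = 884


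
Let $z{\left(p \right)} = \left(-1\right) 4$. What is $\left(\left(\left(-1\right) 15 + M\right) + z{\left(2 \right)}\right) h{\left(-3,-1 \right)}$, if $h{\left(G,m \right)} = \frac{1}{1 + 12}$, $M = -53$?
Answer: $- \frac{72}{13} \approx -5.5385$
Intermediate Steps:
$z{\left(p \right)} = -4$
$h{\left(G,m \right)} = \frac{1}{13}$
$\left(\left(\left(-1\right) 15 + M\right) + z{\left(2 \right)}\right) h{\left(-3,-1 \right)} = \left(\left(\left(-1\right) 15 - 53\right) - 4\right) \frac{1}{13} = \left(\left(-15 - 53\right) - 4\right) \frac{1}{13} = \left(-68 - 4\right) \frac{1}{13} = \left(-72\right) \frac{1}{13} = - \frac{72}{13}$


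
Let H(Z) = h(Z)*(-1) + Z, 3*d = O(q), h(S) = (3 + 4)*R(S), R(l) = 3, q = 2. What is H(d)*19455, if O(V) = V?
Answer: -395585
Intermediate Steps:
h(S) = 21 (h(S) = (3 + 4)*3 = 7*3 = 21)
d = ⅔ (d = (⅓)*2 = ⅔ ≈ 0.66667)
H(Z) = -21 + Z (H(Z) = 21*(-1) + Z = -21 + Z)
H(d)*19455 = (-21 + ⅔)*19455 = -61/3*19455 = -395585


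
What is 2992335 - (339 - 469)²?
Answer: 2975435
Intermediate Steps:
2992335 - (339 - 469)² = 2992335 - 1*(-130)² = 2992335 - 1*16900 = 2992335 - 16900 = 2975435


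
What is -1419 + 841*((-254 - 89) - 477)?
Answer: -691039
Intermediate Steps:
-1419 + 841*((-254 - 89) - 477) = -1419 + 841*(-343 - 477) = -1419 + 841*(-820) = -1419 - 689620 = -691039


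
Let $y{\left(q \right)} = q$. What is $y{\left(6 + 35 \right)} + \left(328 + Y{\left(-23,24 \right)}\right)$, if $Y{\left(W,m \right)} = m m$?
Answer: $945$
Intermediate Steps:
$Y{\left(W,m \right)} = m^{2}$
$y{\left(6 + 35 \right)} + \left(328 + Y{\left(-23,24 \right)}\right) = \left(6 + 35\right) + \left(328 + 24^{2}\right) = 41 + \left(328 + 576\right) = 41 + 904 = 945$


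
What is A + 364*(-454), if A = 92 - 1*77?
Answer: -165241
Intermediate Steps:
A = 15 (A = 92 - 77 = 15)
A + 364*(-454) = 15 + 364*(-454) = 15 - 165256 = -165241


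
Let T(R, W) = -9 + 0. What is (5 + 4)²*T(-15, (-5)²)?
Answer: -729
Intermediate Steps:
T(R, W) = -9
(5 + 4)²*T(-15, (-5)²) = (5 + 4)²*(-9) = 9²*(-9) = 81*(-9) = -729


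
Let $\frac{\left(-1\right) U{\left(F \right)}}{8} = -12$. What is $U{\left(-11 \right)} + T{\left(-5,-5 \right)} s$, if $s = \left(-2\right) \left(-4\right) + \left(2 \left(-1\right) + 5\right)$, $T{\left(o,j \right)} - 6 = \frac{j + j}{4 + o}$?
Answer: $272$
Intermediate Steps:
$U{\left(F \right)} = 96$ ($U{\left(F \right)} = \left(-8\right) \left(-12\right) = 96$)
$T{\left(o,j \right)} = 6 + \frac{2 j}{4 + o}$ ($T{\left(o,j \right)} = 6 + \frac{j + j}{4 + o} = 6 + \frac{2 j}{4 + o}$)
$s = 11$ ($s = 8 + \left(-2 + 5\right) = 8 + 3 = 11$)
$U{\left(-11 \right)} + T{\left(-5,-5 \right)} s = 96 + \frac{2 \left(12 - 5 + 3 \left(-5\right)\right)}{4 - 5} \cdot 11 = 96 + \frac{2 \left(12 - 5 - 15\right)}{-1} \cdot 11 = 96 + 2 \left(-1\right) \left(-8\right) 11 = 96 + 16 \cdot 11 = 96 + 176 = 272$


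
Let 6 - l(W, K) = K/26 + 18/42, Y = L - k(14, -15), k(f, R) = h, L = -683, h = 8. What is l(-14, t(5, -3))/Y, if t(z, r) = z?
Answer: -979/125762 ≈ -0.0077845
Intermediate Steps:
k(f, R) = 8
Y = -691 (Y = -683 - 1*8 = -683 - 8 = -691)
l(W, K) = 39/7 - K/26 (l(W, K) = 6 - (K/26 + 18/42) = 6 - (K*(1/26) + 18*(1/42)) = 6 - (K/26 + 3/7) = 6 - (3/7 + K/26) = 6 + (-3/7 - K/26) = 39/7 - K/26)
l(-14, t(5, -3))/Y = (39/7 - 1/26*5)/(-691) = (39/7 - 5/26)*(-1/691) = (979/182)*(-1/691) = -979/125762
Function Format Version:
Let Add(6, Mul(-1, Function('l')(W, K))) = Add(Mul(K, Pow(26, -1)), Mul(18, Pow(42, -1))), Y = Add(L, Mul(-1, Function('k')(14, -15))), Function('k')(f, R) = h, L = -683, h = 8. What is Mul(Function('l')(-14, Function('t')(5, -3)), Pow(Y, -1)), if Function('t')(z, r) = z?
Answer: Rational(-979, 125762) ≈ -0.0077845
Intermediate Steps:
Function('k')(f, R) = 8
Y = -691 (Y = Add(-683, Mul(-1, 8)) = Add(-683, -8) = -691)
Function('l')(W, K) = Add(Rational(39, 7), Mul(Rational(-1, 26), K)) (Function('l')(W, K) = Add(6, Mul(-1, Add(Mul(K, Pow(26, -1)), Mul(18, Pow(42, -1))))) = Add(6, Mul(-1, Add(Mul(K, Rational(1, 26)), Mul(18, Rational(1, 42))))) = Add(6, Mul(-1, Add(Mul(Rational(1, 26), K), Rational(3, 7)))) = Add(6, Mul(-1, Add(Rational(3, 7), Mul(Rational(1, 26), K)))) = Add(6, Add(Rational(-3, 7), Mul(Rational(-1, 26), K))) = Add(Rational(39, 7), Mul(Rational(-1, 26), K)))
Mul(Function('l')(-14, Function('t')(5, -3)), Pow(Y, -1)) = Mul(Add(Rational(39, 7), Mul(Rational(-1, 26), 5)), Pow(-691, -1)) = Mul(Add(Rational(39, 7), Rational(-5, 26)), Rational(-1, 691)) = Mul(Rational(979, 182), Rational(-1, 691)) = Rational(-979, 125762)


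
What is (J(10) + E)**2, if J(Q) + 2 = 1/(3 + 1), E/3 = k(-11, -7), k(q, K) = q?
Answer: 19321/16 ≈ 1207.6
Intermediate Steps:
E = -33 (E = 3*(-11) = -33)
J(Q) = -7/4 (J(Q) = -2 + 1/(3 + 1) = -2 + 1/4 = -7/4)
(J(10) + E)**2 = (-7/4 - 33)**2 = (-139/4)**2 = 19321/16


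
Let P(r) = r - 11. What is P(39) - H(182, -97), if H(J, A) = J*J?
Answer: -33096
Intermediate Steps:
H(J, A) = J²
P(r) = -11 + r
P(39) - H(182, -97) = (-11 + 39) - 1*182² = 28 - 1*33124 = 28 - 33124 = -33096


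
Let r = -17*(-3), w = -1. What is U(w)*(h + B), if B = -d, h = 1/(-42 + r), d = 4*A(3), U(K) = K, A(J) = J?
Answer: 107/9 ≈ 11.889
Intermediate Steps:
r = 51
d = 12 (d = 4*3 = 12)
h = 1/9 (h = 1/(-42 + 51) = 1/9 ≈ 0.11111)
B = -12 (B = -1*12 = -12)
U(w)*(h + B) = -(1/9 - 12) = -1*(-107/9) = 107/9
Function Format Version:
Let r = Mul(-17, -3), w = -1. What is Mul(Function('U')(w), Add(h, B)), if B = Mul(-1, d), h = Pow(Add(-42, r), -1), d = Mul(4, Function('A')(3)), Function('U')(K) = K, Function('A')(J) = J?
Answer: Rational(107, 9) ≈ 11.889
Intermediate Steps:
r = 51
d = 12 (d = Mul(4, 3) = 12)
h = Rational(1, 9) (h = Pow(Add(-42, 51), -1) = Pow(9, -1) = Rational(1, 9) ≈ 0.11111)
B = -12 (B = Mul(-1, 12) = -12)
Mul(Function('U')(w), Add(h, B)) = Mul(-1, Add(Rational(1, 9), -12)) = Mul(-1, Rational(-107, 9)) = Rational(107, 9)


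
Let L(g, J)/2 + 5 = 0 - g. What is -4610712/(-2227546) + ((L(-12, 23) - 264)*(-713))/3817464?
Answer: 145147477007/68577231156 ≈ 2.1166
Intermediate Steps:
L(g, J) = -10 - 2*g (L(g, J) = -10 + 2*(0 - g) = -10 + 2*(-g) = -10 - 2*g)
-4610712/(-2227546) + ((L(-12, 23) - 264)*(-713))/3817464 = -4610712/(-2227546) + (((-10 - 2*(-12)) - 264)*(-713))/3817464 = -4610712*(-1/2227546) + (((-10 + 24) - 264)*(-713))*(1/3817464) = 2305356/1113773 + ((14 - 264)*(-713))*(1/3817464) = 2305356/1113773 - 250*(-713)*(1/3817464) = 2305356/1113773 + 178250*(1/3817464) = 2305356/1113773 + 2875/61572 = 145147477007/68577231156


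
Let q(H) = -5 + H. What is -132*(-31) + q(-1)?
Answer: 4086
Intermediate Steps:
-132*(-31) + q(-1) = -132*(-31) + (-5 - 1) = 4092 - 6 = 4086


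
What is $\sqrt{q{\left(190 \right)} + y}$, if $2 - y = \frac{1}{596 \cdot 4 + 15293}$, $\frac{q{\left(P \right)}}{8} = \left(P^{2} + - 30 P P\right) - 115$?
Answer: $\frac{i \sqrt{2617338603928499}}{17677} \approx 2894.2 i$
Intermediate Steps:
$q{\left(P \right)} = -920 - 232 P^{2}$ ($q{\left(P \right)} = 8 \left(\left(P^{2} + - 30 P P\right) - 115\right) = 8 \left(\left(P^{2} - 30 P^{2}\right) - 115\right) = 8 \left(- 29 P^{2} - 115\right) = 8 \left(-115 - 29 P^{2}\right) = -920 - 232 P^{2}$)
$y = \frac{35353}{17677}$ ($y = 2 - \frac{1}{596 \cdot 4 + 15293} = 2 - \frac{1}{2384 + 15293} = 2 - \frac{1}{17677} = \frac{35353}{17677} \approx 1.9999$)
$\sqrt{q{\left(190 \right)} + y} = \sqrt{\left(-920 - 232 \cdot 190^{2}\right) + \frac{35353}{17677}} = \sqrt{\left(-920 - 8375200\right) + \frac{35353}{17677}} = \sqrt{-8376120 + \frac{35353}{17677}} = \sqrt{- \frac{148064637887}{17677}} = \frac{i \sqrt{2617338603928499}}{17677}$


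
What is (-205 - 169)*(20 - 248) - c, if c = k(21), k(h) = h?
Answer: 85251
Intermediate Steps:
c = 21
(-205 - 169)*(20 - 248) - c = (-205 - 169)*(20 - 248) - 1*21 = -374*(-228) - 21 = 85272 - 21 = 85251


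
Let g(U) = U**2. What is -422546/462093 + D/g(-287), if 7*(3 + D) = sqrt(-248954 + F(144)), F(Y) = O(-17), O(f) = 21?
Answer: -34806077753/38062138317 + I*sqrt(248933)/576583 ≈ -0.91445 + 0.00086533*I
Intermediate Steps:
F(Y) = 21
D = -3 + I*sqrt(248933)/7 (D = -3 + sqrt(-248954 + 21)/7 = -3 + sqrt(-248933)/7 = -3 + (I*sqrt(248933))/7 = -3 + I*sqrt(248933)/7 ≈ -3.0 + 71.276*I)
-422546/462093 + D/g(-287) = -422546/462093 + (-3 + I*sqrt(248933)/7)/((-287)**2) = -422546*1/462093 + (-3 + I*sqrt(248933)/7)/82369 = -422546/462093 + (-3 + I*sqrt(248933)/7)*(1/82369) = -422546/462093 + (-3/82369 + I*sqrt(248933)/576583) = -34806077753/38062138317 + I*sqrt(248933)/576583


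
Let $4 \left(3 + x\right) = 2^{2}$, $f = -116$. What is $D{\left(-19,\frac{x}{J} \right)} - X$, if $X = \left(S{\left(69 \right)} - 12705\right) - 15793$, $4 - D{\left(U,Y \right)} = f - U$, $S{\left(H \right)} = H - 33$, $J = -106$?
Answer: $28563$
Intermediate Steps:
$S{\left(H \right)} = -33 + H$ ($S{\left(H \right)} = H - 33 = -33 + H$)
$x = -2$ ($x = -3 + \frac{2^{2}}{4} = -3 + \frac{1}{4} \cdot 4 = -3 + 1 = -2$)
$D{\left(U,Y \right)} = 120 + U$ ($D{\left(U,Y \right)} = 4 - \left(-116 - U\right) = 4 + \left(116 + U\right) = 120 + U$)
$X = -28462$ ($X = \left(\left(-33 + 69\right) - 12705\right) - 15793 = \left(36 - 12705\right) - 15793 = -12669 - 15793 = -28462$)
$D{\left(-19,\frac{x}{J} \right)} - X = \left(120 - 19\right) - -28462 = 101 + 28462 = 28563$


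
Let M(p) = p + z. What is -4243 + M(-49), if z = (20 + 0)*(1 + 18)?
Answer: -3912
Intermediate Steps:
z = 380 (z = 20*19 = 380)
M(p) = 380 + p (M(p) = p + 380 = 380 + p)
-4243 + M(-49) = -4243 + (380 - 49) = -4243 + 331 = -3912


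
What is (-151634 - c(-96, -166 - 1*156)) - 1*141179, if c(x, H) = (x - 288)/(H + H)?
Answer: -47142989/161 ≈ -2.9281e+5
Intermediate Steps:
c(x, H) = (-288 + x)/(2*H) (c(x, H) = (-288 + x)/((2*H)) = (-288 + x)*(1/(2*H)) = (-288 + x)/(2*H))
(-151634 - c(-96, -166 - 1*156)) - 1*141179 = (-151634 - (-288 - 96)/(2*(-166 - 1*156))) - 1*141179 = (-151634 - (-384)/(2*(-166 - 156))) - 141179 = (-151634 - (-384)/(2*(-322))) - 141179 = (-151634 - (-1)*(-384)/(2*322)) - 141179 = (-151634 - 1*96/161) - 141179 = (-151634 - 96/161) - 141179 = -24413170/161 - 141179 = -47142989/161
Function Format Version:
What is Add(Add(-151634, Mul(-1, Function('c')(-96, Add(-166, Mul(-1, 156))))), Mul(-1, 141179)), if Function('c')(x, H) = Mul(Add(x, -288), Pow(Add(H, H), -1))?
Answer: Rational(-47142989, 161) ≈ -2.9281e+5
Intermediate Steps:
Function('c')(x, H) = Mul(Rational(1, 2), Pow(H, -1), Add(-288, x)) (Function('c')(x, H) = Mul(Add(-288, x), Pow(Mul(2, H), -1)) = Mul(Add(-288, x), Mul(Rational(1, 2), Pow(H, -1))) = Mul(Rational(1, 2), Pow(H, -1), Add(-288, x)))
Add(Add(-151634, Mul(-1, Function('c')(-96, Add(-166, Mul(-1, 156))))), Mul(-1, 141179)) = Add(Add(-151634, Mul(-1, Mul(Rational(1, 2), Pow(Add(-166, Mul(-1, 156)), -1), Add(-288, -96)))), Mul(-1, 141179)) = Add(Add(-151634, Mul(-1, Mul(Rational(1, 2), Pow(Add(-166, -156), -1), -384))), -141179) = Add(Add(-151634, Mul(-1, Mul(Rational(1, 2), Pow(-322, -1), -384))), -141179) = Add(Add(-151634, Mul(-1, Mul(Rational(1, 2), Rational(-1, 322), -384))), -141179) = Add(Add(-151634, Mul(-1, Rational(96, 161))), -141179) = Add(Add(-151634, Rational(-96, 161)), -141179) = Add(Rational(-24413170, 161), -141179) = Rational(-47142989, 161)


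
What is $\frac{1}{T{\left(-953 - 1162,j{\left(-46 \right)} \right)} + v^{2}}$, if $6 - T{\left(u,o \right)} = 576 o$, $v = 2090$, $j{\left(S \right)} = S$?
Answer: $\frac{1}{4394602} \approx 2.2755 \cdot 10^{-7}$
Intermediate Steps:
$T{\left(u,o \right)} = 6 - 576 o$
$\frac{1}{T{\left(-953 - 1162,j{\left(-46 \right)} \right)} + v^{2}} = \frac{1}{\left(6 - -26496\right) + 2090^{2}} = \frac{1}{\left(6 + 26496\right) + 4368100} = \frac{1}{26502 + 4368100} = \frac{1}{4394602}$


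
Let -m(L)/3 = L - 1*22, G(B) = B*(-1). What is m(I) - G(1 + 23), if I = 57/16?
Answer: 1269/16 ≈ 79.313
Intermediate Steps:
G(B) = -B
I = 57/16 (I = 57*(1/16) = 57/16 ≈ 3.5625)
m(L) = 66 - 3*L (m(L) = -3*(L - 1*22) = -3*(L - 22) = -3*(-22 + L) = 66 - 3*L)
m(I) - G(1 + 23) = (66 - 3*57/16) - (-1)*(1 + 23) = (66 - 171/16) - (-1)*24 = 885/16 - 1*(-24) = 885/16 + 24 = 1269/16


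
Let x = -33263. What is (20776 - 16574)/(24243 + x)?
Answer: -191/410 ≈ -0.46585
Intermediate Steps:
(20776 - 16574)/(24243 + x) = (20776 - 16574)/(24243 - 33263) = 4202/(-9020) = 4202*(-1/9020) = -191/410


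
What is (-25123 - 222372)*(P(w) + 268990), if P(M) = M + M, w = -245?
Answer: -66452407500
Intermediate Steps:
P(M) = 2*M
(-25123 - 222372)*(P(w) + 268990) = (-25123 - 222372)*(2*(-245) + 268990) = -247495*(-490 + 268990) = -247495*268500 = -66452407500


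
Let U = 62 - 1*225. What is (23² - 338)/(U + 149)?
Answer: -191/14 ≈ -13.643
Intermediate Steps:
U = -163 (U = 62 - 225 = -163)
(23² - 338)/(U + 149) = (23² - 338)/(-163 + 149) = (529 - 338)/(-14) = 191*(-1/14) = -191/14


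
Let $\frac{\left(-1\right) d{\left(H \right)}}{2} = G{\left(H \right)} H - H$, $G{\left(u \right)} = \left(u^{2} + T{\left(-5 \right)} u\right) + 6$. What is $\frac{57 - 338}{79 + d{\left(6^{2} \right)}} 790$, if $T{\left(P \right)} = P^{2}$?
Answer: $\frac{221990}{158393} \approx 1.4015$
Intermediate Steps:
$G{\left(u \right)} = 6 + u^{2} + 25 u$ ($G{\left(u \right)} = \left(u^{2} + \left(-5\right)^{2} u\right) + 6 = \left(u^{2} + 25 u\right) + 6 = 6 + u^{2} + 25 u$)
$d{\left(H \right)} = 2 H - 2 H \left(6 + H^{2} + 25 H\right)$ ($d{\left(H \right)} = - 2 \left(\left(6 + H^{2} + 25 H\right) H - H\right) = - 2 \left(H \left(6 + H^{2} + 25 H\right) - H\right) = - 2 \left(- H + H \left(6 + H^{2} + 25 H\right)\right) = 2 H - 2 H \left(6 + H^{2} + 25 H\right)$)
$\frac{57 - 338}{79 + d{\left(6^{2} \right)}} 790 = \frac{57 - 338}{79 - 2 \cdot 6^{2} \left(5 + \left(6^{2}\right)^{2} + 25 \cdot 6^{2}\right)} 790 = - \frac{281}{79 - 72 \left(5 + 36^{2} + 25 \cdot 36\right)} 790 = - \frac{281}{79 - 72 \left(5 + 1296 + 900\right)} 790 = - \frac{281}{79 - 72 \cdot 2201} \cdot 790 = - \frac{281}{79 - 158472} \cdot 790 = - \frac{281}{-158393} \cdot 790 = \left(-281\right) \left(- \frac{1}{158393}\right) 790 = \frac{281}{158393} \cdot 790 = \frac{221990}{158393}$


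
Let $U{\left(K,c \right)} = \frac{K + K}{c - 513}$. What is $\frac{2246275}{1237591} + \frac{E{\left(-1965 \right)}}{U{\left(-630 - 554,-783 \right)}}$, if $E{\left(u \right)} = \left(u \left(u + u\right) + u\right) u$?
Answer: $- \frac{1520790179631536075}{183163468} \approx -8.3029 \cdot 10^{9}$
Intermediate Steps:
$E{\left(u \right)} = u \left(u + 2 u^{2}\right)$ ($E{\left(u \right)} = \left(u 2 u + u\right) u = \left(2 u^{2} + u\right) u = \left(u + 2 u^{2}\right) u = u \left(u + 2 u^{2}\right)$)
$U{\left(K,c \right)} = \frac{2 K}{-513 + c}$
$\frac{2246275}{1237591} + \frac{E{\left(-1965 \right)}}{U{\left(-630 - 554,-783 \right)}} = \frac{2246275}{1237591} + \frac{\left(-1965\right)^{2} \left(1 + 2 \left(-1965\right)\right)}{2 \left(-630 - 554\right) \frac{1}{-513 - 783}} = 2246275 \cdot \frac{1}{1237591} + \frac{3861225 \left(1 - 3930\right)}{2 \left(-1184\right) \frac{1}{-1296}} = \frac{2246275}{1237591} + \frac{3861225 \left(-3929\right)}{2 \left(-1184\right) \left(- \frac{1}{1296}\right)} = \frac{2246275}{1237591} - \frac{15170753025}{\frac{148}{81}} = \frac{2246275}{1237591} - \frac{1228830995025}{148} = - \frac{1520790179631536075}{183163468}$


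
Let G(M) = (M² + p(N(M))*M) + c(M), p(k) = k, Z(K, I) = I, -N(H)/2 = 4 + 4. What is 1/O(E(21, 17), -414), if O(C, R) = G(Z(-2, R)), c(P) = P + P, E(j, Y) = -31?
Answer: 1/177192 ≈ 5.6436e-6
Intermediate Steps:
N(H) = -16 (N(H) = -2*(4 + 4) = -2*8 = -16)
c(P) = 2*P
G(M) = M² - 14*M (G(M) = (M² - 16*M) + 2*M = M² - 14*M)
O(C, R) = R*(-14 + R)
1/O(E(21, 17), -414) = 1/(-414*(-14 - 414)) = 1/(-414*(-428)) = 1/177192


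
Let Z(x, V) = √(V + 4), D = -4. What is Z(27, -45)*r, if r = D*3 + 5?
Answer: -7*I*√41 ≈ -44.822*I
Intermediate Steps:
r = -7 (r = -4*3 + 5 = -12 + 5 = -7)
Z(x, V) = √(4 + V)
Z(27, -45)*r = √(4 - 45)*(-7) = √(-41)*(-7) = (I*√41)*(-7) = -7*I*√41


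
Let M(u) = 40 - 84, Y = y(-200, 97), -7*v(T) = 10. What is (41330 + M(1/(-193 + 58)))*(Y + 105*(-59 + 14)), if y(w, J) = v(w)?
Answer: -195135330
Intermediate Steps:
v(T) = -10/7 (v(T) = -1/7*10 = -10/7)
y(w, J) = -10/7
Y = -10/7 ≈ -1.4286
M(u) = -44
(41330 + M(1/(-193 + 58)))*(Y + 105*(-59 + 14)) = (41330 - 44)*(-10/7 + 105*(-59 + 14)) = 41286*(-10/7 + 105*(-45)) = 41286*(-10/7 - 4725) = 41286*(-33085/7) = -195135330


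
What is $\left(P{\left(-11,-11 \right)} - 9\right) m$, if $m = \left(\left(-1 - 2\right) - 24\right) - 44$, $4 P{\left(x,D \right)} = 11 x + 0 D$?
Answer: $\frac{11147}{4} \approx 2786.8$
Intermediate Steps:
$P{\left(x,D \right)} = \frac{11 x}{4}$ ($P{\left(x,D \right)} = \frac{11 x + 0 D}{4} = \frac{11 x + 0}{4} = \frac{11 x}{4}$)
$m = -71$ ($m = \left(\left(-1 - 2\right) - 24\right) - 44 = \left(-3 - 24\right) - 44 = -27 - 44 = -71$)
$\left(P{\left(-11,-11 \right)} - 9\right) m = \left(\frac{11}{4} \left(-11\right) - 9\right) \left(-71\right) = \left(- \frac{121}{4} - 9\right) \left(-71\right) = \left(- \frac{157}{4}\right) \left(-71\right) = \frac{11147}{4}$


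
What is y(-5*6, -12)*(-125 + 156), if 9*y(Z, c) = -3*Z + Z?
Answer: 620/3 ≈ 206.67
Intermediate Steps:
y(Z, c) = -2*Z/9 (y(Z, c) = (-3*Z + Z)/9 = (-2*Z)/9 = -2*Z/9)
y(-5*6, -12)*(-125 + 156) = (-(-10)*6/9)*(-125 + 156) = -2/9*(-30)*31 = (20/3)*31 = 620/3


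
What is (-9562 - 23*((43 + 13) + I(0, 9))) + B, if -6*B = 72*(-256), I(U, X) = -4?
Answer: -7686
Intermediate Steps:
B = 3072 (B = -12*(-256) = -⅙*(-18432) = 3072)
(-9562 - 23*((43 + 13) + I(0, 9))) + B = (-9562 - 23*((43 + 13) - 4)) + 3072 = (-9562 - 23*(56 - 4)) + 3072 = (-9562 - 23*52) + 3072 = (-9562 - 1196) + 3072 = -10758 + 3072 = -7686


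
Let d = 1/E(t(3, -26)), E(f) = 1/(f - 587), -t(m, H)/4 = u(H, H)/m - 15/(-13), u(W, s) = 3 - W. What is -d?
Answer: 24581/39 ≈ 630.28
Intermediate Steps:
t(m, H) = -60/13 - 4*(3 - H)/m (t(m, H) = -4*((3 - H)/m - 15/(-13)) = -4*((3 - H)/m - 15*(-1/13)) = -4*((3 - H)/m + 15/13) = -4*(15/13 + (3 - H)/m) = -60/13 - 4*(3 - H)/m)
E(f) = 1/(-587 + f)
d = -24581/39 (d = 1/(1/(-587 + (4/13)*(-39 - 15*3 + 13*(-26))/3)) = 1/(1/(-587 + (4/13)*(1/3)*(-39 - 45 - 338))) = 1/(1/(-587 + (4/13)*(1/3)*(-422))) = 1/(1/(-587 - 1688/39)) = 1/(1/(-24581/39)) = 1/(-39/24581) = -24581/39 ≈ -630.28)
-d = -1*(-24581/39) = 24581/39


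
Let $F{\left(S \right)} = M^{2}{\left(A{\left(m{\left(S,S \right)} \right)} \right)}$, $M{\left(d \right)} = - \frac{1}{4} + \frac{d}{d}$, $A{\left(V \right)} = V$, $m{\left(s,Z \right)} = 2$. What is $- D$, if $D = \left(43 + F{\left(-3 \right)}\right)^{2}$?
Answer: $- \frac{485809}{256} \approx -1897.7$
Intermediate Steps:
$M{\left(d \right)} = \frac{3}{4}$ ($M{\left(d \right)} = \left(-1\right) \frac{1}{4} + 1 = - \frac{1}{4} + 1 = \frac{3}{4}$)
$F{\left(S \right)} = \frac{9}{16}$ ($F{\left(S \right)} = \left(\frac{3}{4}\right)^{2} = \frac{9}{16}$)
$D = \frac{485809}{256}$ ($D = \left(43 + \frac{9}{16}\right)^{2} = \left(\frac{697}{16}\right)^{2} = \frac{485809}{256} \approx 1897.7$)
$- D = \left(-1\right) \frac{485809}{256} = - \frac{485809}{256}$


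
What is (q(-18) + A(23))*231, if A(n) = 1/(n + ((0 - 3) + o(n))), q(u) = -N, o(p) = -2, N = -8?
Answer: 11165/6 ≈ 1860.8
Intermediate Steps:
q(u) = 8 (q(u) = -1*(-8) = 8)
A(n) = 1/(-5 + n) (A(n) = 1/(n + ((0 - 3) - 2)) = 1/(n + (-3 - 2)) = 1/(n - 5) = 1/(-5 + n))
(q(-18) + A(23))*231 = (8 + 1/(-5 + 23))*231 = (8 + 1/18)*231 = (145/18)*231 = 11165/6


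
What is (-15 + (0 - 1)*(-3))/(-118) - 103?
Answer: -6071/59 ≈ -102.90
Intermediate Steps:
(-15 + (0 - 1)*(-3))/(-118) - 103 = (-15 - 1*(-3))*(-1/118) - 103 = (-15 + 3)*(-1/118) - 103 = -12*(-1/118) - 103 = 6/59 - 103 = -6071/59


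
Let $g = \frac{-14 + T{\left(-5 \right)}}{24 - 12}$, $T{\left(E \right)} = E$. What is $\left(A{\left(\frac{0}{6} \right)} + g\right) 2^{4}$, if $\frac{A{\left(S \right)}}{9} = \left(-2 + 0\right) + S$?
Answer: $- \frac{940}{3} \approx -313.33$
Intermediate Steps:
$A{\left(S \right)} = -18 + 9 S$ ($A{\left(S \right)} = 9 \left(\left(-2 + 0\right) + S\right) = 9 \left(-2 + S\right) = -18 + 9 S$)
$g = - \frac{19}{12}$ ($g = \frac{-14 - 5}{24 - 12} = - \frac{19}{12} \approx -1.5833$)
$\left(A{\left(\frac{0}{6} \right)} + g\right) 2^{4} = \left(\left(-18 + 9 \cdot \frac{0}{6}\right) - \frac{19}{12}\right) 2^{4} = \left(\left(-18 + 9 \cdot 0 \cdot \frac{1}{6}\right) - \frac{19}{12}\right) 16 = \left(\left(-18 + 9 \cdot 0\right) - \frac{19}{12}\right) 16 = \left(\left(-18 + 0\right) - \frac{19}{12}\right) 16 = \left(-18 - \frac{19}{12}\right) 16 = \left(- \frac{235}{12}\right) 16 = - \frac{940}{3}$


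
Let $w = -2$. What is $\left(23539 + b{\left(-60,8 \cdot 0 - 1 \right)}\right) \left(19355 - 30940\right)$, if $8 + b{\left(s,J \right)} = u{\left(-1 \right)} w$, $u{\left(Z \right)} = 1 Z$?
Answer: $-272629805$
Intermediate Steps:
$u{\left(Z \right)} = Z$
$b{\left(s,J \right)} = -6$ ($b{\left(s,J \right)} = -8 - -2 = -8 + 2 = -6$)
$\left(23539 + b{\left(-60,8 \cdot 0 - 1 \right)}\right) \left(19355 - 30940\right) = \left(23539 - 6\right) \left(19355 - 30940\right) = 23533 \left(-11585\right) = -272629805$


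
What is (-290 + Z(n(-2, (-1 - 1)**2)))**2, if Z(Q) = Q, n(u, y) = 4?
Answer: 81796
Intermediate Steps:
(-290 + Z(n(-2, (-1 - 1)**2)))**2 = (-290 + 4)**2 = (-286)**2 = 81796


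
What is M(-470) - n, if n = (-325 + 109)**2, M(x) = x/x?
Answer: -46655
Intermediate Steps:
M(x) = 1
n = 46656 (n = (-216)**2 = 46656)
M(-470) - n = 1 - 1*46656 = 1 - 46656 = -46655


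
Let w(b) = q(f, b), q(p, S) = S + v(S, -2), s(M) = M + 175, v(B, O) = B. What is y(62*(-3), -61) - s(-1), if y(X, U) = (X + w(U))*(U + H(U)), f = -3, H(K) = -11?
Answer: 22002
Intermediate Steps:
s(M) = 175 + M
q(p, S) = 2*S (q(p, S) = S + S = 2*S)
w(b) = 2*b
y(X, U) = (-11 + U)*(X + 2*U) (y(X, U) = (X + 2*U)*(U - 11) = (X + 2*U)*(-11 + U) = (-11 + U)*(X + 2*U))
y(62*(-3), -61) - s(-1) = (-22*(-61) - 682*(-3) + 2*(-61)² - 3782*(-3)) - (175 - 1) = (1342 - 11*(-186) + 2*3721 - 61*(-186)) - 1*174 = (1342 + 2046 + 7442 + 11346) - 174 = 22176 - 174 = 22002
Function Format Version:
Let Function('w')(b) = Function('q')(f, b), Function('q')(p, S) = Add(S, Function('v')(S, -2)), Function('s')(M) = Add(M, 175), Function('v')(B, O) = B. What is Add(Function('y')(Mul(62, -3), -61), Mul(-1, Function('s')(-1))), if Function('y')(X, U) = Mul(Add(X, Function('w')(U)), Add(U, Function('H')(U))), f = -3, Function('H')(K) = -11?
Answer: 22002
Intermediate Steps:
Function('s')(M) = Add(175, M)
Function('q')(p, S) = Mul(2, S) (Function('q')(p, S) = Add(S, S) = Mul(2, S))
Function('w')(b) = Mul(2, b)
Function('y')(X, U) = Mul(Add(-11, U), Add(X, Mul(2, U))) (Function('y')(X, U) = Mul(Add(X, Mul(2, U)), Add(U, -11)) = Mul(Add(X, Mul(2, U)), Add(-11, U)) = Mul(Add(-11, U), Add(X, Mul(2, U))))
Add(Function('y')(Mul(62, -3), -61), Mul(-1, Function('s')(-1))) = Add(Add(Mul(-22, -61), Mul(-11, Mul(62, -3)), Mul(2, Pow(-61, 2)), Mul(-61, Mul(62, -3))), Mul(-1, Add(175, -1))) = Add(Add(1342, Mul(-11, -186), Mul(2, 3721), Mul(-61, -186)), Mul(-1, 174)) = Add(Add(1342, 2046, 7442, 11346), -174) = Add(22176, -174) = 22002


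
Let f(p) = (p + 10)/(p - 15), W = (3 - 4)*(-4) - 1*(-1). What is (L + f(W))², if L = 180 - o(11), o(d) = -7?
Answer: 137641/4 ≈ 34410.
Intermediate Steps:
L = 187 (L = 180 - 1*(-7) = 180 + 7 = 187)
W = 5 (W = -1*(-4) + 1 = 4 + 1 = 5)
f(p) = (10 + p)/(-15 + p)
(L + f(W))² = (187 + (10 + 5)/(-15 + 5))² = (187 + 15/(-10))² = (187 - ⅒*15)² = (187 - 3/2)² = (371/2)² = 137641/4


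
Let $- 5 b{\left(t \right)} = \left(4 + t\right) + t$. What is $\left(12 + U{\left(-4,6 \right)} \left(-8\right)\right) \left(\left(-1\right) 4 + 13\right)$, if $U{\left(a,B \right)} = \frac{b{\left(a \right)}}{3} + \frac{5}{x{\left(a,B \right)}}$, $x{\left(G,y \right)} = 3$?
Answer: $- \frac{156}{5} \approx -31.2$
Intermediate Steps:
$b{\left(t \right)} = - \frac{4}{5} - \frac{2 t}{5}$ ($b{\left(t \right)} = - \frac{\left(4 + t\right) + t}{5} = - \frac{4 + 2 t}{5} = - \frac{4}{5} - \frac{2 t}{5}$)
$U{\left(a,B \right)} = \frac{7}{5} - \frac{2 a}{15}$ ($U{\left(a,B \right)} = \frac{- \frac{4}{5} - \frac{2 a}{5}}{3} + \frac{5}{3} = \left(- \frac{4}{5} - \frac{2 a}{5}\right) \frac{1}{3} + 5 \cdot \frac{1}{3} = \left(- \frac{4}{15} - \frac{2 a}{15}\right) + \frac{5}{3} = \frac{7}{5} - \frac{2 a}{15}$)
$\left(12 + U{\left(-4,6 \right)} \left(-8\right)\right) \left(\left(-1\right) 4 + 13\right) = \left(12 + \left(\frac{7}{5} - - \frac{8}{15}\right) \left(-8\right)\right) \left(\left(-1\right) 4 + 13\right) = \left(12 + \left(\frac{7}{5} + \frac{8}{15}\right) \left(-8\right)\right) \left(-4 + 13\right) = \left(12 + \frac{29}{15} \left(-8\right)\right) 9 = \left(12 - \frac{232}{15}\right) 9 = \left(- \frac{52}{15}\right) 9 = - \frac{156}{5}$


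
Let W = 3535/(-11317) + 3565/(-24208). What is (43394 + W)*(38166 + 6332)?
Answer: 264500079673047351/136980968 ≈ 1.9309e+9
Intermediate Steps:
W = -125920385/273961936 (W = 3535*(-1/11317) + 3565*(-1/24208) = -3535/11317 - 3565/24208 = -125920385/273961936 ≈ -0.45963)
(43394 + W)*(38166 + 6332) = (43394 - 125920385/273961936)*(38166 + 6332) = (11888178330399/273961936)*44498 = 264500079673047351/136980968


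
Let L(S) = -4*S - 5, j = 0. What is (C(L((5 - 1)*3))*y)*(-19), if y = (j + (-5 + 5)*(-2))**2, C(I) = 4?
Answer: 0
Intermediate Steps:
L(S) = -5 - 4*S
y = 0 (y = (0 + (-5 + 5)*(-2))**2 = (0 + 0*(-2))**2 = (0 + 0)**2 = 0**2 = 0)
(C(L((5 - 1)*3))*y)*(-19) = (4*0)*(-19) = 0*(-19) = 0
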